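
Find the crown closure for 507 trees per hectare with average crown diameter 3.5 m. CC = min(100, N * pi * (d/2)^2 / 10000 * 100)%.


(d/2)^2 = (3.5/2)^2 = 1.75^2 = 3.0625
Crown area = 3.141593 * 3.0625 = 9.62113 m^2
N * area / 10000 * 100 = 507 * 9.62113 / 10000 * 100 = 48.7791
CC = min(100, 48.7791) = 48.7791 ≈ 48.8%

48.8%


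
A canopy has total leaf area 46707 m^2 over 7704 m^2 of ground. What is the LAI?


LAI = 46707 / 7704 = 6.0627 ≈ 6.06

6.06


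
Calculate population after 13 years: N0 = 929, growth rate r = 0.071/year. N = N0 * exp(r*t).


r*t = 0.071 * 13 = 0.923
exp(0.923) = 2.51683
N = 929 * 2.51683 = 2338.14 ≈ 2338

2338


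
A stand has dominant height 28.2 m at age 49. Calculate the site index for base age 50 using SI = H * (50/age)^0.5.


50/49 = 1.02041
(1.02041)^0.5 = 1.01015
SI = 28.2 * 1.01015 = 28.4862 ≈ 28.5 m

28.5 m


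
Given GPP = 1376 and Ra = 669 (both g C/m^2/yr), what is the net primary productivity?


NPP = GPP - Ra = 1376 - 669 = 707 g C/m^2/yr

707 g C/m^2/yr


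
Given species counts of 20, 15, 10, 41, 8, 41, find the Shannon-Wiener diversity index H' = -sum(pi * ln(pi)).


Total N = 20 + 15 + 10 + 41 + 8 + 41 = 135
Per-species terms:
  p = 20/135 = 0.148148; ln(p) = -1.909544; p*ln(p) = 0.148148 * (-1.909544) = -0.282895
  p = 15/135 = 0.111111; ln(p) = -2.197226; p*ln(p) = 0.111111 * (-2.197226) = -0.244136
  p = 10/135 = 0.074074; ln(p) = -2.602691; p*ln(p) = 0.074074 * (-2.602691) = -0.192792
  p = 41/135 = 0.303704; ln(p) = -1.191702; p*ln(p) = 0.303704 * (-1.191702) = -0.361925
  p = 8/135 = 0.059259; ln(p) = -2.825838; p*ln(p) = 0.059259 * (-2.825838) = -0.167456
  p = 41/135 = 0.303704; ln(p) = -1.191702; p*ln(p) = 0.303704 * (-1.191702) = -0.361925
sum(p*ln(p)) = (-0.282895) + (-0.244136) + (-0.192792) + (-0.361925) + (-0.167456) + (-0.361925) = -1.611129
H' = -(-1.611129) = 1.611129 ≈ 1.6111

1.6111


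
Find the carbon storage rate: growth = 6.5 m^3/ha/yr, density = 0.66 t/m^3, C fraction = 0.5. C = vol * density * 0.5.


C = 6.5 * 0.66 * 0.5 = 2.145 ≈ 2.15 t C/ha/yr

2.15 t C/ha/yr


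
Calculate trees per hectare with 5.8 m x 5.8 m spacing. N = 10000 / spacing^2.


N = 10000 / 5.8^2 = 10000 / 33.64 = 297.265 ≈ 297 trees/ha

297 trees/ha


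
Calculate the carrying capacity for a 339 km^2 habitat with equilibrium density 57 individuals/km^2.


K = 57 * 339 = 19323 individuals

19323 individuals


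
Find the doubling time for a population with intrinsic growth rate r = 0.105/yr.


td = ln(2) / 0.105 = 0.693147 / 0.105 = 6.60140 ≈ 6.6 years

6.6 years


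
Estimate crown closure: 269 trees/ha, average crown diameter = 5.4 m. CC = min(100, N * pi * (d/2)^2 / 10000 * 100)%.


(d/2)^2 = (5.4/2)^2 = 2.7^2 = 7.29
Crown area = 3.141593 * 7.29 = 22.9022 m^2
N * area / 10000 * 100 = 269 * 22.9022 / 10000 * 100 = 61.6069
CC = min(100, 61.6069) = 61.6069 ≈ 61.6%

61.6%


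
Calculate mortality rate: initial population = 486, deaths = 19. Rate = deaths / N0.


Mortality rate = 19 / 486 = 0.039095 ≈ 0.0391

0.0391


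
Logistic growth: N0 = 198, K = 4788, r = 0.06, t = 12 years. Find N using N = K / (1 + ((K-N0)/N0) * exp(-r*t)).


(K - N0)/N0 = (4788 - 198)/198 = 4590/198 = 23.1818
r*t = 0.06 * 12 = 0.72; exp(-0.72) = 0.486752
23.1818 * 0.486752 = 11.2838
1 + 11.2838 = 12.2838
N = 4788 / 12.2838 = 389.782 ≈ 390

390


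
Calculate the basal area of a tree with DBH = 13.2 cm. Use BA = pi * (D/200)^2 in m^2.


D/200 = 13.2/200 = 0.066 m
(D/200)^2 = 0.066^2 = 0.004356
BA = 3.141593 * 0.004356 = 0.0136848 ≈ 0.0137 m^2

0.0137 m^2


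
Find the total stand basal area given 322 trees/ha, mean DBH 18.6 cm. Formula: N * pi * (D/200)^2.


(D/200)^2 = (18.6/200)^2 = 0.093^2 = 0.008649
Individual BA = 3.141593 * 0.008649 = 0.0271716 m^2
Stand BA = 322 * 0.0271716 = 8.74926 ≈ 8.75 m^2/ha

8.75 m^2/ha


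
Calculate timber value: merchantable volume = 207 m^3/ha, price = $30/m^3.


Value = 207 * 30 = $6210/ha

$6210/ha


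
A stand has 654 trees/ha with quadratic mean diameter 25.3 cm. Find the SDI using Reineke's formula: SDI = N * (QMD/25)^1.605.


QMD/25 = 25.3/25 = 1.012
(1.012)^1.605 = exp(1.605 * ln(1.012)) = exp(1.605 * 0.0119286) = exp(0.0191454) = 1.01933
SDI = 654 * 1.01933 = 666.642 ≈ 667

667


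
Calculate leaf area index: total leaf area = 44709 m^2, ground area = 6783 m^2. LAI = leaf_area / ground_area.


LAI = 44709 / 6783 = 6.5913 ≈ 6.59

6.59


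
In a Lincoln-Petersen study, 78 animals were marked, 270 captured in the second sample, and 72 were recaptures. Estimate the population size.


N = M * C / R = 78 * 270 / 72 = 21060 / 72 = 292.50 ≈ 293

293 individuals


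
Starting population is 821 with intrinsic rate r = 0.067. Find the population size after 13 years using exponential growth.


r*t = 0.067 * 13 = 0.871
exp(0.871) = 2.38930
N = 821 * 2.38930 = 1961.62 ≈ 1962

1962


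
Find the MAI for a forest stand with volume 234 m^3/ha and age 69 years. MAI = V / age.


MAI = 234 / 69 = 3.3913 ≈ 3.39 m^3/ha/yr

3.39 m^3/ha/yr


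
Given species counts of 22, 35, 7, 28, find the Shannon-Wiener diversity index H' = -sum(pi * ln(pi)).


Total N = 22 + 35 + 7 + 28 = 92
Per-species terms:
  p = 22/92 = 0.239130; ln(p) = -1.430748; p*ln(p) = 0.239130 * (-1.430748) = -0.342135
  p = 35/92 = 0.380435; ln(p) = -0.966440; p*ln(p) = 0.380435 * (-0.966440) = -0.367668
  p = 7/92 = 0.076087; ln(p) = -2.575878; p*ln(p) = 0.076087 * (-2.575878) = -0.195991
  p = 28/92 = 0.304348; ln(p) = -1.189583; p*ln(p) = 0.304348 * (-1.189583) = -0.362047
sum(p*ln(p)) = (-0.342135) + (-0.367668) + (-0.195991) + (-0.362047) = -1.267841
H' = -(-1.267841) = 1.267841 ≈ 1.2678

1.2678


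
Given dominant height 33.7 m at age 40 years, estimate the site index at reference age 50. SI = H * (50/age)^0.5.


50/40 = 1.25000
(1.25000)^0.5 = 1.11803
SI = 33.7 * 1.11803 = 37.6776 ≈ 37.7 m

37.7 m


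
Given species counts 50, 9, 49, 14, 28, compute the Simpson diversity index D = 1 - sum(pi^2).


Total N = 50 + 9 + 49 + 14 + 28 = 150
Per-species terms:
  p = 50/150 = 0.333333; p^2 = 0.333333^2 = 0.111111
  p = 9/150 = 0.060000; p^2 = 0.060000^2 = 0.003600
  p = 49/150 = 0.326667; p^2 = 0.326667^2 = 0.106711
  p = 14/150 = 0.093333; p^2 = 0.093333^2 = 0.008711
  p = 28/150 = 0.186667; p^2 = 0.186667^2 = 0.034845
sum(p^2) = 0.111111 + 0.003600 + 0.106711 + 0.008711 + 0.034845 = 0.264978
D = 1 - 0.264978 = 0.735022 ≈ 0.7350

0.7350


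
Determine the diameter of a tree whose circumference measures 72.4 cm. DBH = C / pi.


DBH = C / pi = 72.4 / 3.141593 = 23.0456 ≈ 23.05 cm

23.05 cm


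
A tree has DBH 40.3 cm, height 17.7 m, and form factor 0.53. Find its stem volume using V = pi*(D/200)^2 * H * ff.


(D/200)^2 = (40.3/200)^2 = 0.2015^2 = 0.04060225
BA = 3.141593 * 0.04060225 = 0.127556 m^2
V = 0.127556 * 17.7 * 0.53 = 1.19660 ≈ 1.197 m^3

1.197 m^3


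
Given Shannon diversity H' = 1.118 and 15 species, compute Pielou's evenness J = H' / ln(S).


ln(15) = 2.70805
J = H' / ln(S) = 1.118 / 2.70805 = 0.412843 ≈ 0.4128

0.4128


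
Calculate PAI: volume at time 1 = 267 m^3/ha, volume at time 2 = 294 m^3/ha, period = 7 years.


PAI = (V2 - V1) / period = (294 - 267) / 7 = 27 / 7 = 3.8571 ≈ 3.86 m^3/ha/yr

3.86 m^3/ha/yr


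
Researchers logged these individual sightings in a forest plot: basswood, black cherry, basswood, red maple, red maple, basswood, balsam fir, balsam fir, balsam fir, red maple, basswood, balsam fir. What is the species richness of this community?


Total individuals logged = 12
Distinct species (count of individuals): basswood (4), black cherry (1), red maple (3), balsam fir (4)
Species richness = number of distinct species = 4

4


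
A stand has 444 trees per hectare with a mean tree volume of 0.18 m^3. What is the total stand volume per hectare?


V_stand = 444 * 0.18 = 79.92 ≈ 79.9 m^3/ha

79.9 m^3/ha


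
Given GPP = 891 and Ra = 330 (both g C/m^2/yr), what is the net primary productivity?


NPP = GPP - Ra = 891 - 330 = 561 g C/m^2/yr

561 g C/m^2/yr


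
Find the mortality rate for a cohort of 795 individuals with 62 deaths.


Mortality rate = 62 / 795 = 0.077987 ≈ 0.0780

0.0780


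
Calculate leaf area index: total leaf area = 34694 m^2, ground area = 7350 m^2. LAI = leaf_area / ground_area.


LAI = 34694 / 7350 = 4.7203 ≈ 4.72

4.72


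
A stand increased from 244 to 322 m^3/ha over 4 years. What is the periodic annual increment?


PAI = (V2 - V1) / period = (322 - 244) / 4 = 78 / 4 = 19.50 m^3/ha/yr

19.50 m^3/ha/yr


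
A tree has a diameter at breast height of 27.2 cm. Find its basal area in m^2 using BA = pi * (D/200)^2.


D/200 = 27.2/200 = 0.136 m
(D/200)^2 = 0.136^2 = 0.018496
BA = 3.141593 * 0.018496 = 0.0581069 ≈ 0.0581 m^2

0.0581 m^2


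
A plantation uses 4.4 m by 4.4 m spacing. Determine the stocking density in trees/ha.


N = 10000 / 4.4^2 = 10000 / 19.36 = 516.529 ≈ 517 trees/ha

517 trees/ha


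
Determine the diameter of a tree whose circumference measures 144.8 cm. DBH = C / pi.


DBH = C / pi = 144.8 / 3.141593 = 46.0913 ≈ 46.09 cm

46.09 cm


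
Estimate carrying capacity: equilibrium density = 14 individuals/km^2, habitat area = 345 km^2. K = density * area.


K = 14 * 345 = 4830 individuals

4830 individuals


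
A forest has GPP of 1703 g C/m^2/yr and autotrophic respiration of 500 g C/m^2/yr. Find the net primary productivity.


NPP = GPP - Ra = 1703 - 500 = 1203 g C/m^2/yr

1203 g C/m^2/yr


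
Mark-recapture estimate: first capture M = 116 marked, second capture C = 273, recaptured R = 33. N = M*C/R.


N = M * C / R = 116 * 273 / 33 = 31668 / 33 = 959.64 ≈ 960

960 individuals


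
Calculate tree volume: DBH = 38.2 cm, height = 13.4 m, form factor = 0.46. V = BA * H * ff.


(D/200)^2 = (38.2/200)^2 = 0.191^2 = 0.036481
BA = 3.141593 * 0.036481 = 0.114608 m^2
V = 0.114608 * 13.4 * 0.46 = 0.706444 ≈ 0.706 m^3

0.706 m^3


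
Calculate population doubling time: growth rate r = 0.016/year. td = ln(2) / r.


td = ln(2) / 0.016 = 0.693147 / 0.016 = 43.3217 ≈ 43.3 years

43.3 years


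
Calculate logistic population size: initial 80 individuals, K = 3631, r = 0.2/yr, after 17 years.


(K - N0)/N0 = (3631 - 80)/80 = 3551/80 = 44.3875
r*t = 0.2 * 17 = 3.4; exp(-3.4) = 0.0333733
44.3875 * 0.0333733 = 1.48136
1 + 1.48136 = 2.48136
N = 3631 / 2.48136 = 1463.31 ≈ 1463

1463


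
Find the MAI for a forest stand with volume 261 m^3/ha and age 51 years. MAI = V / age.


MAI = 261 / 51 = 5.1176 ≈ 5.12 m^3/ha/yr

5.12 m^3/ha/yr


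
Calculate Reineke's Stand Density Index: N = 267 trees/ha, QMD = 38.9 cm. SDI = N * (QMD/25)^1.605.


QMD/25 = 38.9/25 = 1.556
(1.556)^1.605 = exp(1.605 * ln(1.556)) = exp(1.605 * 0.442118) = exp(0.709599) = 2.03318
SDI = 267 * 2.03318 = 542.859 ≈ 543

543


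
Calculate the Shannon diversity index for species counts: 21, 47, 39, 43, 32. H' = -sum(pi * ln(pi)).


Total N = 21 + 47 + 39 + 43 + 32 = 182
Per-species terms:
  p = 21/182 = 0.115385; ln(p) = -2.159481; p*ln(p) = 0.115385 * (-2.159481) = -0.249172
  p = 47/182 = 0.258242; ln(p) = -1.353858; p*ln(p) = 0.258242 * (-1.353858) = -0.349623
  p = 39/182 = 0.214286; ln(p) = -1.540444; p*ln(p) = 0.214286 * (-1.540444) = -0.330096
  p = 43/182 = 0.236264; ln(p) = -1.442805; p*ln(p) = 0.236264 * (-1.442805) = -0.340883
  p = 32/182 = 0.175824; ln(p) = -1.738272; p*ln(p) = 0.175824 * (-1.738272) = -0.305630
sum(p*ln(p)) = (-0.249172) + (-0.349623) + (-0.330096) + (-0.340883) + (-0.305630) = -1.575404
H' = -(-1.575404) = 1.575404 ≈ 1.5754

1.5754


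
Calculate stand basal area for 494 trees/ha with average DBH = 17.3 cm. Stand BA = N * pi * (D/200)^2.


(D/200)^2 = (17.3/200)^2 = 0.0865^2 = 0.00748225
Individual BA = 3.141593 * 0.00748225 = 0.0235062 m^2
Stand BA = 494 * 0.0235062 = 11.6121 ≈ 11.61 m^2/ha

11.61 m^2/ha


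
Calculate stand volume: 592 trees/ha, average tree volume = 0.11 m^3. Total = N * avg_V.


V_stand = 592 * 0.11 = 65.12 ≈ 65.1 m^3/ha

65.1 m^3/ha


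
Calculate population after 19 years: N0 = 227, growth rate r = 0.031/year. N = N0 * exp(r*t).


r*t = 0.031 * 19 = 0.589
exp(0.589) = 1.80219
N = 227 * 1.80219 = 409.097 ≈ 409

409


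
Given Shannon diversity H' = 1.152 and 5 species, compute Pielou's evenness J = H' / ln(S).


ln(5) = 1.60944
J = H' / ln(S) = 1.152 / 1.60944 = 0.715777 ≈ 0.7158

0.7158


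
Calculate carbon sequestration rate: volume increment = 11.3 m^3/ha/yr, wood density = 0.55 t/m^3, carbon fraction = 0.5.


C = 11.3 * 0.55 * 0.5 = 3.1075 ≈ 3.11 t C/ha/yr

3.11 t C/ha/yr


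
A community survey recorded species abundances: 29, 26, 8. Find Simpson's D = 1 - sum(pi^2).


Total N = 29 + 26 + 8 = 63
Per-species terms:
  p = 29/63 = 0.460317; p^2 = 0.460317^2 = 0.211892
  p = 26/63 = 0.412698; p^2 = 0.412698^2 = 0.170320
  p = 8/63 = 0.126984; p^2 = 0.126984^2 = 0.016125
sum(p^2) = 0.211892 + 0.170320 + 0.016125 = 0.398337
D = 1 - 0.398337 = 0.601663 ≈ 0.6017

0.6017


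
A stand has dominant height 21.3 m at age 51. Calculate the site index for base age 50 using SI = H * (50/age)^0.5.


50/51 = 0.980392
(0.980392)^0.5 = 0.990147
SI = 21.3 * 0.990147 = 21.0901 ≈ 21.1 m

21.1 m


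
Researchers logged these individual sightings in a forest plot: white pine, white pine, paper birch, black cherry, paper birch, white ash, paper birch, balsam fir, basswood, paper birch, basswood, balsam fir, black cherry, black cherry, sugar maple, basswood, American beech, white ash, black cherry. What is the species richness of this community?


Total individuals logged = 19
Distinct species (count of individuals): white pine (2), paper birch (4), black cherry (4), white ash (2), balsam fir (2), basswood (3), sugar maple (1), American beech (1)
Species richness = number of distinct species = 8

8


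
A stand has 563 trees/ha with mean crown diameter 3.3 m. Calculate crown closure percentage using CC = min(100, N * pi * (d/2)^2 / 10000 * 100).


(d/2)^2 = (3.3/2)^2 = 1.65^2 = 2.7225
Crown area = 3.141593 * 2.7225 = 8.55299 m^2
N * area / 10000 * 100 = 563 * 8.55299 / 10000 * 100 = 48.1533
CC = min(100, 48.1533) = 48.1533 ≈ 48.2%

48.2%


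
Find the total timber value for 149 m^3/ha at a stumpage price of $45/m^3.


Value = 149 * 45 = $6705/ha

$6705/ha


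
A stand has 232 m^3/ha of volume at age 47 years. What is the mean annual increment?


MAI = 232 / 47 = 4.9362 ≈ 4.94 m^3/ha/yr

4.94 m^3/ha/yr


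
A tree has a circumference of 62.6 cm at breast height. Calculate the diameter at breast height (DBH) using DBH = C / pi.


DBH = C / pi = 62.6 / 3.141593 = 19.9262 ≈ 19.93 cm

19.93 cm


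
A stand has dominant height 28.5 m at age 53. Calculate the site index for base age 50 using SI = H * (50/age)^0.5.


50/53 = 0.943396
(0.943396)^0.5 = 0.971286
SI = 28.5 * 0.971286 = 27.6817 ≈ 27.7 m

27.7 m


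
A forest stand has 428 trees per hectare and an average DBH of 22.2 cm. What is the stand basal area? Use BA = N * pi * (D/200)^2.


(D/200)^2 = (22.2/200)^2 = 0.111^2 = 0.012321
Individual BA = 3.141593 * 0.012321 = 0.0387076 m^2
Stand BA = 428 * 0.0387076 = 16.5669 ≈ 16.57 m^2/ha

16.57 m^2/ha


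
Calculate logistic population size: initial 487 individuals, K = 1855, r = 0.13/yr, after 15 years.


(K - N0)/N0 = (1855 - 487)/487 = 1368/487 = 2.80903
r*t = 0.13 * 15 = 1.95; exp(-1.95) = 0.142274
2.80903 * 0.142274 = 0.399652
1 + 0.399652 = 1.39965
N = 1855 / 1.39965 = 1325.33 ≈ 1325

1325


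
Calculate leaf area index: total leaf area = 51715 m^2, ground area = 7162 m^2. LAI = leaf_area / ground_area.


LAI = 51715 / 7162 = 7.2207 ≈ 7.22

7.22


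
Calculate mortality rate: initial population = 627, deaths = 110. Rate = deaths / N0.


Mortality rate = 110 / 627 = 0.175439 ≈ 0.1754

0.1754


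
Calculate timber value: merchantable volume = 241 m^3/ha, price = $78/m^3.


Value = 241 * 78 = $18798/ha

$18798/ha


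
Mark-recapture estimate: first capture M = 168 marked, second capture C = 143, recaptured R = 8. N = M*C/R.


N = M * C / R = 168 * 143 / 8 = 24024 / 8 = 3003

3003 individuals


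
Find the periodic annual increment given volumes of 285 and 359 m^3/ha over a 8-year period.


PAI = (V2 - V1) / period = (359 - 285) / 8 = 74 / 8 = 9.25 m^3/ha/yr

9.25 m^3/ha/yr


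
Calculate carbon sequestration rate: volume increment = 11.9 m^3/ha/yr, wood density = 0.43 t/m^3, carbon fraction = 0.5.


C = 11.9 * 0.43 * 0.5 = 2.5585 ≈ 2.56 t C/ha/yr

2.56 t C/ha/yr


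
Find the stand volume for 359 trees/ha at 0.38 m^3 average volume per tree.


V_stand = 359 * 0.38 = 136.42 ≈ 136.4 m^3/ha

136.4 m^3/ha


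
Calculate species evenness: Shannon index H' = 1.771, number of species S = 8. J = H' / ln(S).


ln(8) = 2.07944
J = H' / ln(S) = 1.771 / 2.07944 = 0.851672 ≈ 0.8517

0.8517


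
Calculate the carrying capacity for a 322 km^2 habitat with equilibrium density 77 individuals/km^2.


K = 77 * 322 = 24794 individuals

24794 individuals


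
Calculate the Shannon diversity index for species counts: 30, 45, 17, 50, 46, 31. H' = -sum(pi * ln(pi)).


Total N = 30 + 45 + 17 + 50 + 46 + 31 = 219
Per-species terms:
  p = 30/219 = 0.136986; ln(p) = -1.987877; p*ln(p) = 0.136986 * (-1.987877) = -0.272311
  p = 45/219 = 0.205479; ln(p) = -1.582411; p*ln(p) = 0.205479 * (-1.582411) = -0.325152
  p = 17/219 = 0.077626; ln(p) = -2.555853; p*ln(p) = 0.077626 * (-2.555853) = -0.198401
  p = 50/219 = 0.228311; ln(p) = -1.477047; p*ln(p) = 0.228311 * (-1.477047) = -0.337226
  p = 46/219 = 0.210046; ln(p) = -1.560429; p*ln(p) = 0.210046 * (-1.560429) = -0.327762
  p = 31/219 = 0.141553; ln(p) = -1.955081; p*ln(p) = 0.141553 * (-1.955081) = -0.276748
sum(p*ln(p)) = (-0.272311) + (-0.325152) + (-0.198401) + (-0.337226) + (-0.327762) + (-0.276748) = -1.737600
H' = -(-1.737600) = 1.737600 ≈ 1.7376

1.7376


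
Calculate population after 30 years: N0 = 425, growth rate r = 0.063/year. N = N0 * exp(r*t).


r*t = 0.063 * 30 = 1.89
exp(1.89) = 6.61937
N = 425 * 6.61937 = 2813.23 ≈ 2813

2813


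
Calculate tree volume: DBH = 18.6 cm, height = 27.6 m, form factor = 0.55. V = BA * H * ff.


(D/200)^2 = (18.6/200)^2 = 0.093^2 = 0.008649
BA = 3.141593 * 0.008649 = 0.0271716 m^2
V = 0.0271716 * 27.6 * 0.55 = 0.412465 ≈ 0.412 m^3

0.412 m^3


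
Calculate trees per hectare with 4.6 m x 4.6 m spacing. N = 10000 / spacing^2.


N = 10000 / 4.6^2 = 10000 / 21.16 = 472.590 ≈ 473 trees/ha

473 trees/ha


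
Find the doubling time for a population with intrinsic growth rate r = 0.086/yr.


td = ln(2) / 0.086 = 0.693147 / 0.086 = 8.05985 ≈ 8.1 years

8.1 years


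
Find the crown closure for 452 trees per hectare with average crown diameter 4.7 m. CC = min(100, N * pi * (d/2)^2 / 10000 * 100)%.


(d/2)^2 = (4.7/2)^2 = 2.35^2 = 5.5225
Crown area = 3.141593 * 5.5225 = 17.3494 m^2
N * area / 10000 * 100 = 452 * 17.3494 / 10000 * 100 = 78.4193
CC = min(100, 78.4193) = 78.4193 ≈ 78.4%

78.4%


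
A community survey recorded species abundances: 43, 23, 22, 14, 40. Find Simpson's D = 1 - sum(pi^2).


Total N = 43 + 23 + 22 + 14 + 40 = 142
Per-species terms:
  p = 43/142 = 0.302817; p^2 = 0.302817^2 = 0.091698
  p = 23/142 = 0.161972; p^2 = 0.161972^2 = 0.026235
  p = 22/142 = 0.154930; p^2 = 0.154930^2 = 0.024003
  p = 14/142 = 0.098592; p^2 = 0.098592^2 = 0.009720
  p = 40/142 = 0.281690; p^2 = 0.281690^2 = 0.079349
sum(p^2) = 0.091698 + 0.026235 + 0.024003 + 0.009720 + 0.079349 = 0.231005
D = 1 - 0.231005 = 0.768995 ≈ 0.7690

0.7690


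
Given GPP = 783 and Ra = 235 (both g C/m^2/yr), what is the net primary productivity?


NPP = GPP - Ra = 783 - 235 = 548 g C/m^2/yr

548 g C/m^2/yr


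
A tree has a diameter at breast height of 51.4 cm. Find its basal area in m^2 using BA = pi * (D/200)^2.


D/200 = 51.4/200 = 0.257 m
(D/200)^2 = 0.257^2 = 0.066049
BA = 3.141593 * 0.066049 = 0.207499 ≈ 0.2075 m^2

0.2075 m^2


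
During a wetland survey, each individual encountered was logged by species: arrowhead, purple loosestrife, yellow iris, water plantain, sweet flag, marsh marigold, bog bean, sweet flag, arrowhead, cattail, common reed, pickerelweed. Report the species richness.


Total individuals logged = 12
Distinct species (count of individuals): arrowhead (2), purple loosestrife (1), yellow iris (1), water plantain (1), sweet flag (2), marsh marigold (1), bog bean (1), cattail (1), common reed (1), pickerelweed (1)
Species richness = number of distinct species = 10

10


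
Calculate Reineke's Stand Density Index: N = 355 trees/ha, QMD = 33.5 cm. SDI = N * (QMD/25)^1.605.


QMD/25 = 33.5/25 = 1.34
(1.34)^1.605 = exp(1.605 * ln(1.34)) = exp(1.605 * 0.292670) = exp(0.469735) = 1.59957
SDI = 355 * 1.59957 = 567.847 ≈ 568

568


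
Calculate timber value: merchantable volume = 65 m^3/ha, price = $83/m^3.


Value = 65 * 83 = $5395/ha

$5395/ha


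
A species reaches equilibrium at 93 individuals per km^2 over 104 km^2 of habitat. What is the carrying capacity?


K = 93 * 104 = 9672 individuals

9672 individuals


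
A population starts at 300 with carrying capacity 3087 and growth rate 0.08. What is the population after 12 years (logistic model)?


(K - N0)/N0 = (3087 - 300)/300 = 2787/300 = 9.29000
r*t = 0.08 * 12 = 0.96; exp(-0.96) = 0.382893
9.29000 * 0.382893 = 3.55708
1 + 3.55708 = 4.55708
N = 3087 / 4.55708 = 677.407 ≈ 677

677


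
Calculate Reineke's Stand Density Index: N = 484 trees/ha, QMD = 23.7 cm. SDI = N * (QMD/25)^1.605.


QMD/25 = 23.7/25 = 0.948
(0.948)^1.605 = exp(1.605 * ln(0.948)) = exp(1.605 * (-0.0534008)) = exp(-0.0857083) = 0.917862
SDI = 484 * 0.917862 = 444.245 ≈ 444

444


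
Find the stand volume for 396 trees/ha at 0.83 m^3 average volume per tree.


V_stand = 396 * 0.83 = 328.68 ≈ 328.7 m^3/ha

328.7 m^3/ha


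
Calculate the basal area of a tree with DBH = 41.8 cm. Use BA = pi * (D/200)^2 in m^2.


D/200 = 41.8/200 = 0.209 m
(D/200)^2 = 0.209^2 = 0.043681
BA = 3.141593 * 0.043681 = 0.137228 ≈ 0.1372 m^2

0.1372 m^2


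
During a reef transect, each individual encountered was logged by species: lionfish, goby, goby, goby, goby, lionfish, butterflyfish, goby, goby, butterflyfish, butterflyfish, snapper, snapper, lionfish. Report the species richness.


Total individuals logged = 14
Distinct species (count of individuals): lionfish (3), goby (6), butterflyfish (3), snapper (2)
Species richness = number of distinct species = 4

4


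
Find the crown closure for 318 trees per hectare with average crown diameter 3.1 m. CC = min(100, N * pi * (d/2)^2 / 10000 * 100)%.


(d/2)^2 = (3.1/2)^2 = 1.55^2 = 2.4025
Crown area = 3.141593 * 2.4025 = 7.54768 m^2
N * area / 10000 * 100 = 318 * 7.54768 / 10000 * 100 = 24.0016
CC = min(100, 24.0016) = 24.0016 ≈ 24.0%

24.0%


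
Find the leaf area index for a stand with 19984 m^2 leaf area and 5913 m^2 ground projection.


LAI = 19984 / 5913 = 3.3797 ≈ 3.38

3.38


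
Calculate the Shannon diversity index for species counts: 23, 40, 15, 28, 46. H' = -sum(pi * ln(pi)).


Total N = 23 + 40 + 15 + 28 + 46 = 152
Per-species terms:
  p = 23/152 = 0.151316; ln(p) = -1.888385; p*ln(p) = 0.151316 * (-1.888385) = -0.285743
  p = 40/152 = 0.263158; ln(p) = -1.335001; p*ln(p) = 0.263158 * (-1.335001) = -0.351316
  p = 15/152 = 0.098684; ln(p) = -2.315832; p*ln(p) = 0.098684 * (-2.315832) = -0.228536
  p = 28/152 = 0.184211; ln(p) = -1.691673; p*ln(p) = 0.184211 * (-1.691673) = -0.311625
  p = 46/152 = 0.302632; ln(p) = -1.195238; p*ln(p) = 0.302632 * (-1.195238) = -0.361717
sum(p*ln(p)) = (-0.285743) + (-0.351316) + (-0.228536) + (-0.311625) + (-0.361717) = -1.538937
H' = -(-1.538937) = 1.538937 ≈ 1.5389

1.5389


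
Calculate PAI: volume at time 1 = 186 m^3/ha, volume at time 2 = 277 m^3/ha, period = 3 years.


PAI = (V2 - V1) / period = (277 - 186) / 3 = 91 / 3 = 30.3333 ≈ 30.33 m^3/ha/yr

30.33 m^3/ha/yr


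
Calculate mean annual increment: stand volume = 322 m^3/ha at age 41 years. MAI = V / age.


MAI = 322 / 41 = 7.8537 ≈ 7.85 m^3/ha/yr

7.85 m^3/ha/yr


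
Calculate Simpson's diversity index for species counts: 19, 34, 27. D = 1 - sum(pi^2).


Total N = 19 + 34 + 27 = 80
Per-species terms:
  p = 19/80 = 0.237500; p^2 = 0.237500^2 = 0.056406
  p = 34/80 = 0.425000; p^2 = 0.425000^2 = 0.180625
  p = 27/80 = 0.337500; p^2 = 0.337500^2 = 0.113906
sum(p^2) = 0.056406 + 0.180625 + 0.113906 = 0.350937
D = 1 - 0.350937 = 0.649063 ≈ 0.6491

0.6491


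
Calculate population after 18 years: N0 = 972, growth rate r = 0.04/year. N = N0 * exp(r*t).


r*t = 0.04 * 18 = 0.72
exp(0.72) = 2.05443
N = 972 * 2.05443 = 1996.91 ≈ 1997

1997


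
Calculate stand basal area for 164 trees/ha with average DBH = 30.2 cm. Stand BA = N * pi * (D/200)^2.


(D/200)^2 = (30.2/200)^2 = 0.151^2 = 0.022801
Individual BA = 3.141593 * 0.022801 = 0.0716315 m^2
Stand BA = 164 * 0.0716315 = 11.7476 ≈ 11.75 m^2/ha

11.75 m^2/ha


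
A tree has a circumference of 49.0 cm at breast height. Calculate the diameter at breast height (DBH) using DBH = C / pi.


DBH = C / pi = 49.0 / 3.141593 = 15.5972 ≈ 15.60 cm

15.60 cm


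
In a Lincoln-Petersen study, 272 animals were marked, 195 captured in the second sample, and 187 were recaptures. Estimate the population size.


N = M * C / R = 272 * 195 / 187 = 53040 / 187 = 283.64 ≈ 284

284 individuals


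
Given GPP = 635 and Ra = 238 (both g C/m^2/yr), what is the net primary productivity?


NPP = GPP - Ra = 635 - 238 = 397 g C/m^2/yr

397 g C/m^2/yr


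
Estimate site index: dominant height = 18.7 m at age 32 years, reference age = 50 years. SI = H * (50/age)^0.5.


50/32 = 1.56250
(1.56250)^0.5 = 1.25000
SI = 18.7 * 1.25000 = 23.3750 ≈ 23.4 m

23.4 m


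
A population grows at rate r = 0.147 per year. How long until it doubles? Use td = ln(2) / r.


td = ln(2) / 0.147 = 0.693147 / 0.147 = 4.71529 ≈ 4.7 years

4.7 years


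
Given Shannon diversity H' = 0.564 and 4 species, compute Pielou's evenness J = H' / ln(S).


ln(4) = 1.38629
J = H' / ln(S) = 0.564 / 1.38629 = 0.406841 ≈ 0.4068

0.4068


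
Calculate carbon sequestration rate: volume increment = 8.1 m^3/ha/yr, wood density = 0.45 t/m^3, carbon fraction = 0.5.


C = 8.1 * 0.45 * 0.5 = 1.8225 ≈ 1.82 t C/ha/yr

1.82 t C/ha/yr


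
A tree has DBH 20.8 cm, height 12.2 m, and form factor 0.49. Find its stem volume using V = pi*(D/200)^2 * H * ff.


(D/200)^2 = (20.8/200)^2 = 0.104^2 = 0.010816
BA = 3.141593 * 0.010816 = 0.0339795 m^2
V = 0.0339795 * 12.2 * 0.49 = 0.203129 ≈ 0.203 m^3

0.203 m^3


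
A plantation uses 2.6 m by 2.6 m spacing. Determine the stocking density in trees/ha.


N = 10000 / 2.6^2 = 10000 / 6.76 = 1479.29 ≈ 1479 trees/ha

1479 trees/ha


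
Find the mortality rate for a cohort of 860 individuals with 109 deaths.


Mortality rate = 109 / 860 = 0.126744 ≈ 0.1267

0.1267


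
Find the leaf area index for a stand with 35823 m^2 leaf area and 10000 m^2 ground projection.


LAI = 35823 / 10000 = 3.5823 ≈ 3.58

3.58


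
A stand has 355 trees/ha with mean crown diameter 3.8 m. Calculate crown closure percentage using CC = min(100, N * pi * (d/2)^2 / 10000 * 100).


(d/2)^2 = (3.8/2)^2 = 1.9^2 = 3.61
Crown area = 3.141593 * 3.61 = 11.3412 m^2
N * area / 10000 * 100 = 355 * 11.3412 / 10000 * 100 = 40.2613
CC = min(100, 40.2613) = 40.2613 ≈ 40.3%

40.3%


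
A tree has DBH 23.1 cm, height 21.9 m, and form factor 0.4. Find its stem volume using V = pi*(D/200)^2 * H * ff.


(D/200)^2 = (23.1/200)^2 = 0.1155^2 = 0.01334025
BA = 3.141593 * 0.01334025 = 0.0419096 m^2
V = 0.0419096 * 21.9 * 0.4 = 0.367128 ≈ 0.367 m^3

0.367 m^3


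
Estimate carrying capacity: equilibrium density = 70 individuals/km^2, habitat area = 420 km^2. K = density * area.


K = 70 * 420 = 29400 individuals

29400 individuals


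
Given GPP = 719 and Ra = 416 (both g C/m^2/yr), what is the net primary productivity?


NPP = GPP - Ra = 719 - 416 = 303 g C/m^2/yr

303 g C/m^2/yr


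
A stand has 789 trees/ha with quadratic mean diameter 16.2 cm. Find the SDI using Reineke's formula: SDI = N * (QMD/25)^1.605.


QMD/25 = 16.2/25 = 0.648
(0.648)^1.605 = exp(1.605 * ln(0.648)) = exp(1.605 * (-0.433865)) = exp(-0.696353) = 0.498400
SDI = 789 * 0.498400 = 393.238 ≈ 393

393


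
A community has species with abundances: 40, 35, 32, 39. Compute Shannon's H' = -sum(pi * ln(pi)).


Total N = 40 + 35 + 32 + 39 = 146
Per-species terms:
  p = 40/146 = 0.273973; ln(p) = -1.294726; p*ln(p) = 0.273973 * (-1.294726) = -0.354720
  p = 35/146 = 0.239726; ln(p) = -1.428259; p*ln(p) = 0.239726 * (-1.428259) = -0.342391
  p = 32/146 = 0.219178; ln(p) = -1.517871; p*ln(p) = 0.219178 * (-1.517871) = -0.332684
  p = 39/146 = 0.267123; ln(p) = -1.320046; p*ln(p) = 0.267123 * (-1.320046) = -0.352615
sum(p*ln(p)) = (-0.354720) + (-0.342391) + (-0.332684) + (-0.352615) = -1.382410
H' = -(-1.382410) = 1.382410 ≈ 1.3824

1.3824


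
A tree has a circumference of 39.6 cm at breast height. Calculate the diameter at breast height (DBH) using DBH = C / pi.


DBH = C / pi = 39.6 / 3.141593 = 12.6051 ≈ 12.61 cm

12.61 cm


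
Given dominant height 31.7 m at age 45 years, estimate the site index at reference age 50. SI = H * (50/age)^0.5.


50/45 = 1.11111
(1.11111)^0.5 = 1.05409
SI = 31.7 * 1.05409 = 33.4147 ≈ 33.4 m

33.4 m


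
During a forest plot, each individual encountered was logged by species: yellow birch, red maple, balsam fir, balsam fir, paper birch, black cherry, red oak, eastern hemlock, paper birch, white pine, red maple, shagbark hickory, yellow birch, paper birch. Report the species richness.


Total individuals logged = 14
Distinct species (count of individuals): yellow birch (2), red maple (2), balsam fir (2), paper birch (3), black cherry (1), red oak (1), eastern hemlock (1), white pine (1), shagbark hickory (1)
Species richness = number of distinct species = 9

9


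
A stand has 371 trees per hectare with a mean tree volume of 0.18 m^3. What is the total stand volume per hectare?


V_stand = 371 * 0.18 = 66.78 ≈ 66.8 m^3/ha

66.8 m^3/ha


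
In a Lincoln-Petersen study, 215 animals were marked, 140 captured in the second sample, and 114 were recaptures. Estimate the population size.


N = M * C / R = 215 * 140 / 114 = 30100 / 114 = 264.04 ≈ 264

264 individuals


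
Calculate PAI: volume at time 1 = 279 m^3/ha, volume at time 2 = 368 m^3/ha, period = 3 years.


PAI = (V2 - V1) / period = (368 - 279) / 3 = 89 / 3 = 29.6667 ≈ 29.67 m^3/ha/yr

29.67 m^3/ha/yr


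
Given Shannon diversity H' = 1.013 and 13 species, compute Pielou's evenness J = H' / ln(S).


ln(13) = 2.56495
J = H' / ln(S) = 1.013 / 2.56495 = 0.394939 ≈ 0.3949

0.3949


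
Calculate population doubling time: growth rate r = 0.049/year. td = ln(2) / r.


td = ln(2) / 0.049 = 0.693147 / 0.049 = 14.1459 ≈ 14.1 years

14.1 years


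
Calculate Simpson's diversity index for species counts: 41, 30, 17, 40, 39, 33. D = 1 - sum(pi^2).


Total N = 41 + 30 + 17 + 40 + 39 + 33 = 200
Per-species terms:
  p = 41/200 = 0.205000; p^2 = 0.205000^2 = 0.042025
  p = 30/200 = 0.150000; p^2 = 0.150000^2 = 0.022500
  p = 17/200 = 0.085000; p^2 = 0.085000^2 = 0.007225
  p = 40/200 = 0.200000; p^2 = 0.200000^2 = 0.040000
  p = 39/200 = 0.195000; p^2 = 0.195000^2 = 0.038025
  p = 33/200 = 0.165000; p^2 = 0.165000^2 = 0.027225
sum(p^2) = 0.042025 + 0.022500 + 0.007225 + 0.040000 + 0.038025 + 0.027225 = 0.177000
D = 1 - 0.177000 = 0.823000 ≈ 0.8230

0.8230


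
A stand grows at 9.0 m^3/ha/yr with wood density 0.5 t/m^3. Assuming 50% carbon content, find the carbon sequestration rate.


C = 9.0 * 0.5 * 0.5 = 2.25 t C/ha/yr

2.25 t C/ha/yr


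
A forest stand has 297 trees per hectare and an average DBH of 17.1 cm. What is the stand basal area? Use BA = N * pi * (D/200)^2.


(D/200)^2 = (17.1/200)^2 = 0.0855^2 = 0.00731025
Individual BA = 3.141593 * 0.00731025 = 0.0229658 m^2
Stand BA = 297 * 0.0229658 = 6.82084 ≈ 6.82 m^2/ha

6.82 m^2/ha


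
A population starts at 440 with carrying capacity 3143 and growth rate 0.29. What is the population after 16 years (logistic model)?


(K - N0)/N0 = (3143 - 440)/440 = 2703/440 = 6.14318
r*t = 0.29 * 16 = 4.64; exp(-4.64) = 0.00965770
6.14318 * 0.00965770 = 0.0593290
1 + 0.0593290 = 1.05933
N = 3143 / 1.05933 = 2966.97 ≈ 2967

2967


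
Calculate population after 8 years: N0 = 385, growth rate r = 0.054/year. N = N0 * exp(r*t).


r*t = 0.054 * 8 = 0.432
exp(0.432) = 1.54034
N = 385 * 1.54034 = 593.031 ≈ 593

593


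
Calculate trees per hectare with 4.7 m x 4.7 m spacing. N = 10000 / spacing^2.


N = 10000 / 4.7^2 = 10000 / 22.09 = 452.694 ≈ 453 trees/ha

453 trees/ha


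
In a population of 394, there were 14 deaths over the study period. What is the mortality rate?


Mortality rate = 14 / 394 = 0.035533 ≈ 0.0355

0.0355


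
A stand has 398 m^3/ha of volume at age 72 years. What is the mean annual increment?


MAI = 398 / 72 = 5.5278 ≈ 5.53 m^3/ha/yr

5.53 m^3/ha/yr


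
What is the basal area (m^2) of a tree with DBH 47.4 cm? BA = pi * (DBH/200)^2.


D/200 = 47.4/200 = 0.237 m
(D/200)^2 = 0.237^2 = 0.056169
BA = 3.141593 * 0.056169 = 0.176460 ≈ 0.1765 m^2

0.1765 m^2


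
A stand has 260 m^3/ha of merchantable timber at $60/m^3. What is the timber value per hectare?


Value = 260 * 60 = $15600/ha

$15600/ha


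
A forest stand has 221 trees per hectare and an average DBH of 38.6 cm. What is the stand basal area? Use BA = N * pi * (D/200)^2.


(D/200)^2 = (38.6/200)^2 = 0.193^2 = 0.037249
Individual BA = 3.141593 * 0.037249 = 0.117021 m^2
Stand BA = 221 * 0.117021 = 25.8616 ≈ 25.86 m^2/ha

25.86 m^2/ha


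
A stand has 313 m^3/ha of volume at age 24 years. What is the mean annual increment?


MAI = 313 / 24 = 13.0417 ≈ 13.04 m^3/ha/yr

13.04 m^3/ha/yr


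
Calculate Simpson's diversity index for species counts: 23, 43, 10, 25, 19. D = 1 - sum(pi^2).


Total N = 23 + 43 + 10 + 25 + 19 = 120
Per-species terms:
  p = 23/120 = 0.191667; p^2 = 0.191667^2 = 0.036736
  p = 43/120 = 0.358333; p^2 = 0.358333^2 = 0.128403
  p = 10/120 = 0.083333; p^2 = 0.083333^2 = 0.006944
  p = 25/120 = 0.208333; p^2 = 0.208333^2 = 0.043403
  p = 19/120 = 0.158333; p^2 = 0.158333^2 = 0.025069
sum(p^2) = 0.036736 + 0.128403 + 0.006944 + 0.043403 + 0.025069 = 0.240555
D = 1 - 0.240555 = 0.759445 ≈ 0.7594

0.7594


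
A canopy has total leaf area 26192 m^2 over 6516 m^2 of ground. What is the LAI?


LAI = 26192 / 6516 = 4.0196 ≈ 4.02

4.02


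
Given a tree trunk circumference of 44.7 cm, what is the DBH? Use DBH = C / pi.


DBH = C / pi = 44.7 / 3.141593 = 14.2285 ≈ 14.23 cm

14.23 cm


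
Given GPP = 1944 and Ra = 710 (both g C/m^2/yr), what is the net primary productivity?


NPP = GPP - Ra = 1944 - 710 = 1234 g C/m^2/yr

1234 g C/m^2/yr


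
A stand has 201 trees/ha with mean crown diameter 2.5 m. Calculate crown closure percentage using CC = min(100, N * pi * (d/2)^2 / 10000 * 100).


(d/2)^2 = (2.5/2)^2 = 1.25^2 = 1.5625
Crown area = 3.141593 * 1.5625 = 4.90874 m^2
N * area / 10000 * 100 = 201 * 4.90874 / 10000 * 100 = 9.86657
CC = min(100, 9.86657) = 9.86657 ≈ 9.9%

9.9%


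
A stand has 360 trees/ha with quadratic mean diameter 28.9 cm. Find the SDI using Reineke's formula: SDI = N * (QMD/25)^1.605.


QMD/25 = 28.9/25 = 1.156
(1.156)^1.605 = exp(1.605 * ln(1.156)) = exp(1.605 * 0.144966) = exp(0.232670) = 1.26196
SDI = 360 * 1.26196 = 454.306 ≈ 454

454


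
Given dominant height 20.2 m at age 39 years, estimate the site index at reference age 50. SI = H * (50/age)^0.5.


50/39 = 1.28205
(1.28205)^0.5 = 1.13228
SI = 20.2 * 1.13228 = 22.8721 ≈ 22.9 m

22.9 m


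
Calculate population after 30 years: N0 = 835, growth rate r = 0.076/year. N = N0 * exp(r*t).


r*t = 0.076 * 30 = 2.28
exp(2.28) = 9.77668
N = 835 * 9.77668 = 8163.53 ≈ 8164

8164


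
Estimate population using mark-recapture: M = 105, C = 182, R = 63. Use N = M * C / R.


N = M * C / R = 105 * 182 / 63 = 19110 / 63 = 303.33 ≈ 303

303 individuals


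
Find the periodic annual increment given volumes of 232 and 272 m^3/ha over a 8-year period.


PAI = (V2 - V1) / period = (272 - 232) / 8 = 40 / 8 = 5.00 m^3/ha/yr

5.00 m^3/ha/yr


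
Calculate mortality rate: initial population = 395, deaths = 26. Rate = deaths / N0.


Mortality rate = 26 / 395 = 0.065823 ≈ 0.0658

0.0658


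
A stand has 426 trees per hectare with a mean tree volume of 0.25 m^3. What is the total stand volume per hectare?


V_stand = 426 * 0.25 = 106.5 m^3/ha

106.5 m^3/ha


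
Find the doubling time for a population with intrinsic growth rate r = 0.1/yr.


td = ln(2) / 0.1 = 0.693147 / 0.1 = 6.93147 ≈ 6.9 years

6.9 years


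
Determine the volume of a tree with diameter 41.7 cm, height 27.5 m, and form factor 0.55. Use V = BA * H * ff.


(D/200)^2 = (41.7/200)^2 = 0.2085^2 = 0.04347225
BA = 3.141593 * 0.04347225 = 0.136572 m^2
V = 0.136572 * 27.5 * 0.55 = 2.06565 ≈ 2.066 m^3

2.066 m^3


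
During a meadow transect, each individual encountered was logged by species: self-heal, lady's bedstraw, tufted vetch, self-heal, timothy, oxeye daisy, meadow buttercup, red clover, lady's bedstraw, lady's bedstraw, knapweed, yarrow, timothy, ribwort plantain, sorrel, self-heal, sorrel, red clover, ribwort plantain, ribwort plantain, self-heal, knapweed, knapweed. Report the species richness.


Total individuals logged = 23
Distinct species (count of individuals): self-heal (4), lady's bedstraw (3), tufted vetch (1), timothy (2), oxeye daisy (1), meadow buttercup (1), red clover (2), knapweed (3), yarrow (1), ribwort plantain (3), sorrel (2)
Species richness = number of distinct species = 11

11


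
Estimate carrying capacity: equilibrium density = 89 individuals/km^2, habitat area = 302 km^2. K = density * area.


K = 89 * 302 = 26878 individuals

26878 individuals


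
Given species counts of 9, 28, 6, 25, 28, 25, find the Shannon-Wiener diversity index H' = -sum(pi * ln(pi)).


Total N = 9 + 28 + 6 + 25 + 28 + 25 = 121
Per-species terms:
  p = 9/121 = 0.074380; ln(p) = -2.598568; p*ln(p) = 0.074380 * (-2.598568) = -0.193281
  p = 28/121 = 0.231405; ln(p) = -1.463586; p*ln(p) = 0.231405 * (-1.463586) = -0.338681
  p = 6/121 = 0.049587; ln(p) = -3.004027; p*ln(p) = 0.049587 * (-3.004027) = -0.148961
  p = 25/121 = 0.206612; ln(p) = -1.576913; p*ln(p) = 0.206612 * (-1.576913) = -0.325809
  p = 28/121 = 0.231405; ln(p) = -1.463586; p*ln(p) = 0.231405 * (-1.463586) = -0.338681
  p = 25/121 = 0.206612; ln(p) = -1.576913; p*ln(p) = 0.206612 * (-1.576913) = -0.325809
sum(p*ln(p)) = (-0.193281) + (-0.338681) + (-0.148961) + (-0.325809) + (-0.338681) + (-0.325809) = -1.671222
H' = -(-1.671222) = 1.671222 ≈ 1.6712

1.6712


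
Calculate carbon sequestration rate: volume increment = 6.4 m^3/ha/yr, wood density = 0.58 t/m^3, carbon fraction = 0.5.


C = 6.4 * 0.58 * 0.5 = 1.856 ≈ 1.86 t C/ha/yr

1.86 t C/ha/yr


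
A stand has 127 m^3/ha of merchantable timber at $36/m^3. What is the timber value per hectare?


Value = 127 * 36 = $4572/ha

$4572/ha


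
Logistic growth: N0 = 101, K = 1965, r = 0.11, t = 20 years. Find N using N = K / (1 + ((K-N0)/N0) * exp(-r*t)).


(K - N0)/N0 = (1965 - 101)/101 = 1864/101 = 18.4554
r*t = 0.11 * 20 = 2.2; exp(-2.2) = 0.110803
18.4554 * 0.110803 = 2.04491
1 + 2.04491 = 3.04491
N = 1965 / 3.04491 = 645.339 ≈ 645

645


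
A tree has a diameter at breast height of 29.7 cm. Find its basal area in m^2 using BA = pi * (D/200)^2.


D/200 = 29.7/200 = 0.1485 m
(D/200)^2 = 0.1485^2 = 0.02205225
BA = 3.141593 * 0.02205225 = 0.0692792 ≈ 0.0693 m^2

0.0693 m^2
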